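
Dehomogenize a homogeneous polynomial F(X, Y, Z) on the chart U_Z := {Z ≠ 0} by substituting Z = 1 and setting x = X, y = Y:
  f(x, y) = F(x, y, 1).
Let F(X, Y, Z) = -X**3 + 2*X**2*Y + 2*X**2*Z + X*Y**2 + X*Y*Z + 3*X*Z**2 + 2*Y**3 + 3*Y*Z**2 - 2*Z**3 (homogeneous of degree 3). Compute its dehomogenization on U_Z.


f(x, y) = -x**3 + 2*x**2*y + 2*x**2 + x*y**2 + x*y + 3*x + 2*y**3 + 3*y - 2

On U_Z we set Z = 1. Each monomial c·X^i·Y^j·Z^k in F becomes c·x^i·y^j·1^k = c·x^i·y^j.
Substituting Z = 1: F(X, Y, 1) = -x**3 + 2*x**2*y + 2*x**2 + x*y**2 + x*y + 3*x + 2*y**3 + 3*y - 2.
Note: deg(f) ≤ deg(F) = 3; strict inequality happens when F is divisible by Z (lost terms).


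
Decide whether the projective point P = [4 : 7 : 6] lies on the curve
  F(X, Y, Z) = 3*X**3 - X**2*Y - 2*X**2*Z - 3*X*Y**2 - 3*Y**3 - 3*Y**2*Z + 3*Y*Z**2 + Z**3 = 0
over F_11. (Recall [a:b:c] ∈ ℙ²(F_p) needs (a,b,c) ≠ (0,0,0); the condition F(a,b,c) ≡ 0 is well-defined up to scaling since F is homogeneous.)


F(4,7,6) ≡ 0 (mod 11); P is on the curve.

Evaluate F(4, 7, 6) term-by-term (mod 11).
  3*X**3 ↦ 3·64·1·1 = 192
  -X**2*Y ↦ -1·16·7·1 = -112
  -2*X**2*Z ↦ -2·16·1·6 = -192
  -3*X*Y**2 ↦ -3·4·49·1 = -588
  -3*Y**3 ↦ -3·1·343·1 = -1029
  -3*Y**2*Z ↦ -3·1·49·6 = -882
  3*Y*Z**2 ↦ 3·1·7·36 = 756
  Z**3 ↦ 1·1·1·216 = 216
Sum: F(4, 7, 6) = (192) + (-112) + (-192) + (-588) + (-1029) + (-882) + (756) + (216) = -1639.
Reducing mod 11: -1639 ≡ 0 (mod 11).
Since F(a, b, c) ≡ 0 (mod 11), P lies on the curve.


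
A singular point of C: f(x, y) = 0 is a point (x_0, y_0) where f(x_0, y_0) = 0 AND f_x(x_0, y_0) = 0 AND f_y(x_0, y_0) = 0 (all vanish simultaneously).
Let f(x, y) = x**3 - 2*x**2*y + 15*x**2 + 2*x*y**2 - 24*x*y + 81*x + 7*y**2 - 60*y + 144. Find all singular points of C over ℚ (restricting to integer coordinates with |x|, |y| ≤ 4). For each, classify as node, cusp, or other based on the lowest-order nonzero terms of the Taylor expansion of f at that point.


Singular points: {(-3, 3)}; classification: cusp.

Compute partial derivatives:
  f_x = 3*x**2 - 4*x*y + 30*x + 2*y**2 - 24*y + 81.
  f_y = -2*x**2 + 4*x*y - 24*x + 14*y - 60.
Scan x_0 ∈ {−4, ..., 4}. For each x_0, f_y(x_0, y) is a polynomial in y; find its integer roots y ∈ {−4, ..., 4}, then test f_x and f at those candidates.
  x = -4: f_y(-4, y) = 4 - 2*y; vanishes at y ∈ {2}. (-4, 2): f_x = 1 ≠ 0.
  x = -3: f_y(-3, y) = 2*y - 6; vanishes at y ∈ {3}. (-3, 3): f_x = 0, f = 0 — SINGULAR.
  x = -2: f_y(-2, y) = 6*y - 20; no integer root y with |y| ≤ 4.
  x = -1: f_y(-1, y) = 10*y - 38; no integer root y with |y| ≤ 4.
  x = 0: f_y(0, y) = 14*y - 60; no integer root y with |y| ≤ 4.
  x = 1: f_y(1, y) = 18*y - 86; no integer root y with |y| ≤ 4.
  x = 2: f_y(2, y) = 22*y - 116; no integer root y with |y| ≤ 4.
  x = 3: f_y(3, y) = 26*y - 150; no integer root y with |y| ≤ 4.
  x = 4: f_y(4, y) = 30*y - 188; no integer root y with |y| ≤ 4.
Only singular point on the grid: (-3, 3).
Classify: substitute x = -3 + u, y = 3 + v and expand: f = u**3 - 2*u**2*v + 2*u*v**2 + v**2.
No constant or linear terms (consistent with a singular point). Quadratic part: v**2. Cubic part: u**3 - 2*u**2*v + 2*u*v**2.
The quadratic part v**2 is a perfect square, so there is a single (double) tangent line v = 0, i.e. y = 3. Restricting the cubic part to that line (v = 0) leaves u**3 ≠ 0, so f is not divisible by v and the branch is v² ≈ -u**3 to lowest order — this is a cusp.
Classification: cusp.


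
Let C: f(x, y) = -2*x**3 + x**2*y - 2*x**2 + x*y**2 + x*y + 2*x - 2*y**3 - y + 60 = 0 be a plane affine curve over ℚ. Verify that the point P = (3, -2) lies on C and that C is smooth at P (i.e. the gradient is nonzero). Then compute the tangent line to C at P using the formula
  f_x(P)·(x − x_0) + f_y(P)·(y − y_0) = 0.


Tangent line at P: -74*x - 25*y + 172 = 0.

Step 1: f(3, -2) = 0, so P lies on C.
Step 2: partial derivatives
  f_x(x, y) = -6*x**2 + 2*x*y - 4*x + y**2 + y + 2, f_y(x, y) = x**2 + 2*x*y + x - 6*y**2 - 1.
  f_x(P) = -74, f_y(P) = -25 (gradient nonzero, so P is smooth).
Step 3: tangent line at P: -74·(x − 3) + -25·(y − -2) = 0.
Expanding: -74*x - 25*y + 172 = 0.


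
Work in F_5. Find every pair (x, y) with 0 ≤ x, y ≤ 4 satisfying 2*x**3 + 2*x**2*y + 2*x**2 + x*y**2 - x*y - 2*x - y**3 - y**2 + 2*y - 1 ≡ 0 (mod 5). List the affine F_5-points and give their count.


Affine F_5-points: {(2, 3), (3, 0), (4, 2), (4, 4)}; count = 4.

For each of the 25 pairs (x, y) ∈ F_5², evaluate f(x, y) mod 5. Record the zeros.
  x = 0: [0↦4, 1↦4, 2↦1, 3↦4, 4↦2]  zeros at y ∈ ∅
  x = 1: [0↦1, 1↦3, 2↦4, 3↦3, 4↦4]  zeros at y ∈ ∅
  x = 2: [0↦4, 1↦2, 2↦1, 3↦0, 4↦3]  zeros at y ∈ {3}
  x = 3: [0↦0, 1↦3, 2↦4, 3↦2, 4↦1]  zeros at y ∈ {0}
  x = 4: [0↦1, 1↦3, 2↦0, 3↦1, 4↦0]  zeros at y ∈ {2, 4}
Collecting zeros: affine points = {(2, 3), (3, 0), (4, 2), (4, 4)}.
Total count |C(F_5)_aff| = 4.


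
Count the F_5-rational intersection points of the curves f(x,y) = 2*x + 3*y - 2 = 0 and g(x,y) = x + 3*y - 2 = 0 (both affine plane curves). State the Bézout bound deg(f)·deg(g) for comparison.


Common zeros: {(0, 4)}; count = 1; Bézout bound = 1.

deg(f) = 1, deg(g) = 1, so Bézout bound = 1.
Scan x ∈ F_5. For each x, list the y ∈ F_5 with f(x, y) ≡ 0 and those with g(x, y) ≡ 0 (mod 5); the common zeros in that column are the intersection.
  x = 0: f ≡ 0 at y ∈ {4}; g ≡ 0 at y ∈ {4}; common: {4}.
  x = 1: f ≡ 0 at y ∈ {0}; g ≡ 0 at y ∈ {2}; common: ∅.
  x = 2: f ≡ 0 at y ∈ {1}; g ≡ 0 at y ∈ {0}; common: ∅.
  x = 3: f ≡ 0 at y ∈ {2}; g ≡ 0 at y ∈ {3}; common: ∅.
  x = 4: f ≡ 0 at y ∈ {3}; g ≡ 0 at y ∈ {1}; common: ∅.
Collecting: common zeros = {(0, 4)}, so the count is 1.
Comparison with the Bézout bound: 1 ≤ 1 = deg(f)·deg(g), as expected for curves with no common component (the bound is attained).


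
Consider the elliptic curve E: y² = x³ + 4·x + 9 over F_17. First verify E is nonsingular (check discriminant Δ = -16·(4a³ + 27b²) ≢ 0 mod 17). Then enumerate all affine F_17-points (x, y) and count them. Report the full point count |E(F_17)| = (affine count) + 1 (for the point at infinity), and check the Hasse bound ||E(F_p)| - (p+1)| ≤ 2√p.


Affine points = {(0, 3), (0, 14), (2, 5), (2, 12), (4, 2), (4, 15), (5, 1), (5, 16), (8, 3), (8, 14), (9, 3), (9, 14), (12, 0), (14, 2), (14, 15), (16, 2), (16, 15)}; affine count = 17; |E(F_17)| = 18.

Discriminant check: Δ ∝ 4a³ + 27b² = 4·4³ + 27·9² = 4·64 + 27·81 ≡ 12 (mod 17). Nonzero ⇒ E is nonsingular.
For each x ∈ F_17, compute rhs = x³ + 4·x + 9 mod 17, then count y ∈ F_17 with y² ≡ rhs.
  x = 0: rhs = 9, matching y values: 3, 14 (2 points).
  x = 1: rhs = 14, matching y values: none (0 points).
  x = 2: rhs = 8, matching y values: 5, 12 (2 points).
  x = 3: rhs = 14, matching y values: none (0 points).
  x = 4: rhs = 4, matching y values: 2, 15 (2 points).
  x = 5: rhs = 1, matching y values: 1, 16 (2 points).
  x = 6: rhs = 11, matching y values: none (0 points).
  x = 7: rhs = 6, matching y values: none (0 points).
  x = 8: rhs = 9, matching y values: 3, 14 (2 points).
  x = 9: rhs = 9, matching y values: 3, 14 (2 points).
  x = 10: rhs = 12, matching y values: none (0 points).
  x = 11: rhs = 7, matching y values: none (0 points).
  x = 12: rhs = 0, matching y values: 0 (1 points).
  x = 13: rhs = 14, matching y values: none (0 points).
  x = 14: rhs = 4, matching y values: 2, 15 (2 points).
  x = 15: rhs = 10, matching y values: none (0 points).
  x = 16: rhs = 4, matching y values: 2, 15 (2 points).
Total affine count: 17.
Full point count |E(F_17)| = 17 + 1 = 18.
Hasse bound: |18 − (17+1)| = |0| = 0 ≤ 2√17 ≈ 8.2462 ✓.


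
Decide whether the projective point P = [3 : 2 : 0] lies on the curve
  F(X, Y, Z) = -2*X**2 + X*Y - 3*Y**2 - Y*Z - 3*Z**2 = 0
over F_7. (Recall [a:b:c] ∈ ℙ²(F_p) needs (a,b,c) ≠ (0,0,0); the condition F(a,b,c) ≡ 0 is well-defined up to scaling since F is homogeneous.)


F(3,2,0) ≡ 4 (mod 7); P is NOT on the curve.

Evaluate F(3, 2, 0) term-by-term (mod 7).
  -2*X**2 ↦ -2·9·1·1 = -18
  X*Y ↦ 1·3·2·1 = 6
  -3*Y**2 ↦ -3·1·4·1 = -12
  -Y*Z ↦ -1·1·2·0 = 0
  -3*Z**2 ↦ -3·1·1·0 = 0
Sum: F(3, 2, 0) = (-18) + (6) + (-12) + (0) + (0) = -24.
Reducing mod 7: -24 ≡ 4 (mod 7).
Since F(a, b, c) ≡ 4 ≠ 0 (mod 7), P does NOT lie on the curve.


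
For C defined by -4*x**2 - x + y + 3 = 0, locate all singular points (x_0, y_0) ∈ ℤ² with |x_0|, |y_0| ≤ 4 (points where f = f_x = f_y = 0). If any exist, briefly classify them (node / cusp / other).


No singular points in the scanned grid; C is smooth there.

Compute partial derivatives:
  f_x = -8*x - 1.
  f_y = 1.
f_y = 1 is a nonzero constant, so f_y never vanishes: no point (x, y) can satisfy f = f_x = f_y = 0. In particular no (x, y) ∈ {−4, ..., 4}² is singular; the curve is smooth.


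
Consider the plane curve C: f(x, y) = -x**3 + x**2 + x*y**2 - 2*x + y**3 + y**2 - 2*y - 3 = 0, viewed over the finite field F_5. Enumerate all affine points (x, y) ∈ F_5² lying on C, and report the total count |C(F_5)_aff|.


Affine F_5-points: {(0, 2), (1, 0), (2, 2), (3, 3), (4, 1), (4, 2)}; count = 6.

For each of the 25 pairs (x, y) ∈ F_5², evaluate f(x, y) mod 5. Record the zeros.
  x = 0: [0↦2, 1↦2, 2↦0, 3↦2, 4↦4]  zeros at y ∈ {2}
  x = 1: [0↦0, 1↦1, 2↦2, 3↦4, 4↦3]  zeros at y ∈ {0}
  x = 2: [0↦4, 1↦1, 2↦0, 3↦2, 4↦3]  zeros at y ∈ {2}
  x = 3: [0↦3, 1↦1, 2↦3, 3↦0, 4↦3]  zeros at y ∈ {3}
  x = 4: [0↦1, 1↦0, 2↦0, 3↦2, 4↦2]  zeros at y ∈ {1, 2}
Collecting zeros: affine points = {(0, 2), (1, 0), (2, 2), (3, 3), (4, 1), (4, 2)}.
Total count |C(F_5)_aff| = 6.


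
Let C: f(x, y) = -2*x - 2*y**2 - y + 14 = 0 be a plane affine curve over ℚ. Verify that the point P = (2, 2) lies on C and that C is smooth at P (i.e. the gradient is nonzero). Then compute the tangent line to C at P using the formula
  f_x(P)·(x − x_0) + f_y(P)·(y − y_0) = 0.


Tangent line at P: -2*x - 9*y + 22 = 0.

Step 1: f(2, 2) = 0, so P lies on C.
Step 2: partial derivatives
  f_x(x, y) = -2, f_y(x, y) = -4*y - 1.
  f_x(P) = -2, f_y(P) = -9 (gradient nonzero, so P is smooth).
Step 3: tangent line at P: -2·(x − 2) + -9·(y − 2) = 0.
Expanding: -2*x - 9*y + 22 = 0.


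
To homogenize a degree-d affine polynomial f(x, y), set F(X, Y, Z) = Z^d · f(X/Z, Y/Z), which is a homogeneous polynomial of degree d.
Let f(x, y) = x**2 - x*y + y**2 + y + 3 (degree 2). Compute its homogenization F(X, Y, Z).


F(X, Y, Z) = X**2 - X*Y + Y**2 + Y*Z + 3*Z**2

deg(f) = 2.
Substitute x = X/Z, y = Y/Z into f, then multiply by Z^2.
  monomial 1·x^2·y^0 ↦ 1·X^2·Y^0·Z^0.
  monomial -1·x^1·y^1 ↦ -1·X^1·Y^1·Z^0.
  monomial 1·x^0·y^2 ↦ 1·X^0·Y^2·Z^0.
  monomial 1·x^0·y^1 ↦ 1·X^0·Y^1·Z^1.
  monomial 3·x^0·y^0 ↦ 3·X^0·Y^0·Z^2.
Collecting: F(X, Y, Z) = X**2 - X*Y + Y**2 + Y*Z + 3*Z**2.


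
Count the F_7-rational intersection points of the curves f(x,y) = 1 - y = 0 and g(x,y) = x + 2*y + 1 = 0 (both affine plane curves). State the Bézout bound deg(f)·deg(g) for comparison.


Common zeros: {(4, 1)}; count = 1; Bézout bound = 1.

deg(f) = 1, deg(g) = 1, so Bézout bound = 1.
Scan x ∈ F_7. For each x, list the y ∈ F_7 with f(x, y) ≡ 0 and those with g(x, y) ≡ 0 (mod 7); the common zeros in that column are the intersection.
  x = 0: f ≡ 0 at y ∈ {1}; g ≡ 0 at y ∈ {3}; common: ∅.
  x = 1: f ≡ 0 at y ∈ {1}; g ≡ 0 at y ∈ {6}; common: ∅.
  x = 2: f ≡ 0 at y ∈ {1}; g ≡ 0 at y ∈ {2}; common: ∅.
  x = 3: f ≡ 0 at y ∈ {1}; g ≡ 0 at y ∈ {5}; common: ∅.
  x = 4: f ≡ 0 at y ∈ {1}; g ≡ 0 at y ∈ {1}; common: {1}.
  x = 5: f ≡ 0 at y ∈ {1}; g ≡ 0 at y ∈ {4}; common: ∅.
  x = 6: f ≡ 0 at y ∈ {1}; g ≡ 0 at y ∈ {0}; common: ∅.
Collecting: common zeros = {(4, 1)}, so the count is 1.
Comparison with the Bézout bound: 1 ≤ 1 = deg(f)·deg(g), as expected for curves with no common component (the bound is attained).


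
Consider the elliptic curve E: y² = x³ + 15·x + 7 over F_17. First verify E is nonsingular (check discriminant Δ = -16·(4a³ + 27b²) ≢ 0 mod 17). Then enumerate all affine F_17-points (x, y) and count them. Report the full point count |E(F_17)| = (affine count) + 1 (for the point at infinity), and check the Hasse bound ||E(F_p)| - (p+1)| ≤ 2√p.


Affine points = {(7, 8), (7, 9), (9, 2), (9, 15), (10, 1), (10, 16), (13, 6), (13, 11), (16, 5), (16, 12)}; affine count = 10; |E(F_17)| = 11.

Discriminant check: Δ ∝ 4a³ + 27b² = 4·15³ + 27·7² = 4·3375 + 27·49 ≡ 16 (mod 17). Nonzero ⇒ E is nonsingular.
For each x ∈ F_17, compute rhs = x³ + 15·x + 7 mod 17, then count y ∈ F_17 with y² ≡ rhs.
  x = 0: rhs = 7, matching y values: none (0 points).
  x = 1: rhs = 6, matching y values: none (0 points).
  x = 2: rhs = 11, matching y values: none (0 points).
  x = 3: rhs = 11, matching y values: none (0 points).
  x = 4: rhs = 12, matching y values: none (0 points).
  x = 5: rhs = 3, matching y values: none (0 points).
  x = 6: rhs = 7, matching y values: none (0 points).
  x = 7: rhs = 13, matching y values: 8, 9 (2 points).
  x = 8: rhs = 10, matching y values: none (0 points).
  x = 9: rhs = 4, matching y values: 2, 15 (2 points).
  x = 10: rhs = 1, matching y values: 1, 16 (2 points).
  x = 11: rhs = 7, matching y values: none (0 points).
  x = 12: rhs = 11, matching y values: none (0 points).
  x = 13: rhs = 2, matching y values: 6, 11 (2 points).
  x = 14: rhs = 3, matching y values: none (0 points).
  x = 15: rhs = 3, matching y values: none (0 points).
  x = 16: rhs = 8, matching y values: 5, 12 (2 points).
Total affine count: 10.
Full point count |E(F_17)| = 10 + 1 = 11.
Hasse bound: |11 − (17+1)| = |-7| = 7 ≤ 2√17 ≈ 8.2462 ✓.


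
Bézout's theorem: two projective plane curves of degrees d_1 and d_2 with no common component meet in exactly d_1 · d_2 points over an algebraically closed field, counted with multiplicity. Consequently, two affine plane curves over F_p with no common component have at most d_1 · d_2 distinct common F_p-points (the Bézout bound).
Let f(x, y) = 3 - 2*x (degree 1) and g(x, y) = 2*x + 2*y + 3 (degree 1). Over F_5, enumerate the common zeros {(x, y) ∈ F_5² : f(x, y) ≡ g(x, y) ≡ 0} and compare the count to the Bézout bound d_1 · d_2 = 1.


Common zeros: {(4, 2)}; count = 1; Bézout bound = 1.

deg(f) = 1, deg(g) = 1, so Bézout bound = 1.
Scan x ∈ F_5. For each x, list the y ∈ F_5 with f(x, y) ≡ 0 and those with g(x, y) ≡ 0 (mod 5); the common zeros in that column are the intersection.
  x = 0: f ≡ 0 at y ∈ ∅; g ≡ 0 at y ∈ {1}; common: ∅.
  x = 1: f ≡ 0 at y ∈ ∅; g ≡ 0 at y ∈ {0}; common: ∅.
  x = 2: f ≡ 0 at y ∈ ∅; g ≡ 0 at y ∈ {4}; common: ∅.
  x = 3: f ≡ 0 at y ∈ ∅; g ≡ 0 at y ∈ {3}; common: ∅.
  x = 4: f ≡ 0 at y ∈ {0, 1, 2, 3, 4}; g ≡ 0 at y ∈ {2}; common: {2}.
Collecting: common zeros = {(4, 2)}, so the count is 1.
Comparison with the Bézout bound: 1 ≤ 1 = deg(f)·deg(g), as expected for curves with no common component (the bound is attained).


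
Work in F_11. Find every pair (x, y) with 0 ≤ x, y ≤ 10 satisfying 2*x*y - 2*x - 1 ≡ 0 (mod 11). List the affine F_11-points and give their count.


Affine F_11-points: {(1, 7), (2, 4), (3, 3), (4, 8), (5, 0), (6, 2), (7, 5), (8, 10), (9, 9), (10, 6)}; count = 10.

For each of the 121 pairs (x, y) ∈ F_11², evaluate f(x, y) mod 11. Record the zeros.
  x = 0: [0↦10, 1↦10, 2↦10, 3↦10, 4↦10, 5↦10, 6↦10, 7↦10, 8↦10, 9↦10, 10↦10]  zeros at y ∈ ∅
  x = 1: [0↦8, 1↦10, 2↦1, 3↦3, 4↦5, 5↦7, 6↦9, 7↦0, 8↦2, 9↦4, 10↦6]  zeros at y ∈ {7}
  x = 2: [0↦6, 1↦10, 2↦3, 3↦7, 4↦0, 5↦4, 6↦8, 7↦1, 8↦5, 9↦9, 10↦2]  zeros at y ∈ {4}
  x = 3: [0↦4, 1↦10, 2↦5, 3↦0, 4↦6, 5↦1, 6↦7, 7↦2, 8↦8, 9↦3, 10↦9]  zeros at y ∈ {3}
  x = 4: [0↦2, 1↦10, 2↦7, 3↦4, 4↦1, 5↦9, 6↦6, 7↦3, 8↦0, 9↦8, 10↦5]  zeros at y ∈ {8}
  x = 5: [0↦0, 1↦10, 2↦9, 3↦8, 4↦7, 5↦6, 6↦5, 7↦4, 8↦3, 9↦2, 10↦1]  zeros at y ∈ {0}
  x = 6: [0↦9, 1↦10, 2↦0, 3↦1, 4↦2, 5↦3, 6↦4, 7↦5, 8↦6, 9↦7, 10↦8]  zeros at y ∈ {2}
  x = 7: [0↦7, 1↦10, 2↦2, 3↦5, 4↦8, 5↦0, 6↦3, 7↦6, 8↦9, 9↦1, 10↦4]  zeros at y ∈ {5}
  x = 8: [0↦5, 1↦10, 2↦4, 3↦9, 4↦3, 5↦8, 6↦2, 7↦7, 8↦1, 9↦6, 10↦0]  zeros at y ∈ {10}
  x = 9: [0↦3, 1↦10, 2↦6, 3↦2, 4↦9, 5↦5, 6↦1, 7↦8, 8↦4, 9↦0, 10↦7]  zeros at y ∈ {9}
  x = 10: [0↦1, 1↦10, 2↦8, 3↦6, 4↦4, 5↦2, 6↦0, 7↦9, 8↦7, 9↦5, 10↦3]  zeros at y ∈ {6}
Collecting zeros: affine points = {(1, 7), (2, 4), (3, 3), (4, 8), (5, 0), (6, 2), (7, 5), (8, 10), (9, 9), (10, 6)}.
Total count |C(F_11)_aff| = 10.


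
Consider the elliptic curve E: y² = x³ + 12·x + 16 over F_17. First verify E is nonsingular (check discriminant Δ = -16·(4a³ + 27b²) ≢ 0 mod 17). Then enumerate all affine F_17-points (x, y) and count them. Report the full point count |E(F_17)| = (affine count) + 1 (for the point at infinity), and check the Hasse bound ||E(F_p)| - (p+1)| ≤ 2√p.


Affine points = {(0, 4), (0, 13), (4, 3), (4, 14), (6, 7), (6, 10), (7, 1), (7, 16), (11, 0), (12, 1), (12, 16), (14, 2), (14, 15), (15, 1), (15, 16)}; affine count = 15; |E(F_17)| = 16.

Discriminant check: Δ ∝ 4a³ + 27b² = 4·12³ + 27·16² = 4·1728 + 27·256 ≡ 3 (mod 17). Nonzero ⇒ E is nonsingular.
For each x ∈ F_17, compute rhs = x³ + 12·x + 16 mod 17, then count y ∈ F_17 with y² ≡ rhs.
  x = 0: rhs = 16, matching y values: 4, 13 (2 points).
  x = 1: rhs = 12, matching y values: none (0 points).
  x = 2: rhs = 14, matching y values: none (0 points).
  x = 3: rhs = 11, matching y values: none (0 points).
  x = 4: rhs = 9, matching y values: 3, 14 (2 points).
  x = 5: rhs = 14, matching y values: none (0 points).
  x = 6: rhs = 15, matching y values: 7, 10 (2 points).
  x = 7: rhs = 1, matching y values: 1, 16 (2 points).
  x = 8: rhs = 12, matching y values: none (0 points).
  x = 9: rhs = 3, matching y values: none (0 points).
  x = 10: rhs = 14, matching y values: none (0 points).
  x = 11: rhs = 0, matching y values: 0 (1 points).
  x = 12: rhs = 1, matching y values: 1, 16 (2 points).
  x = 13: rhs = 6, matching y values: none (0 points).
  x = 14: rhs = 4, matching y values: 2, 15 (2 points).
  x = 15: rhs = 1, matching y values: 1, 16 (2 points).
  x = 16: rhs = 3, matching y values: none (0 points).
Total affine count: 15.
Full point count |E(F_17)| = 15 + 1 = 16.
Hasse bound: |16 − (17+1)| = |-2| = 2 ≤ 2√17 ≈ 8.2462 ✓.


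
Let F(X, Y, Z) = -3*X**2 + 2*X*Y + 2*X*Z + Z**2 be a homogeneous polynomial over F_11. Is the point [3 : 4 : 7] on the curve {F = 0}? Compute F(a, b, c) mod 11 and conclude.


F(3,4,7) ≡ 0 (mod 11); P is on the curve.

Evaluate F(3, 4, 7) term-by-term (mod 11).
  -3*X**2 ↦ -3·9·1·1 = -27
  2*X*Y ↦ 2·3·4·1 = 24
  2*X*Z ↦ 2·3·1·7 = 42
  Z**2 ↦ 1·1·1·49 = 49
Sum: F(3, 4, 7) = (-27) + (24) + (42) + (49) = 88.
Reducing mod 11: 88 ≡ 0 (mod 11).
Since F(a, b, c) ≡ 0 (mod 11), P lies on the curve.


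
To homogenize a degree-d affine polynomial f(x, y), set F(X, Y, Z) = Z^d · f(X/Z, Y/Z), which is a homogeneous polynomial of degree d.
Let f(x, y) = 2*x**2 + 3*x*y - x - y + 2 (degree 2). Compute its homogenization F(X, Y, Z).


F(X, Y, Z) = 2*X**2 + 3*X*Y - X*Z - Y*Z + 2*Z**2

deg(f) = 2.
Substitute x = X/Z, y = Y/Z into f, then multiply by Z^2.
  monomial 2·x^2·y^0 ↦ 2·X^2·Y^0·Z^0.
  monomial 3·x^1·y^1 ↦ 3·X^1·Y^1·Z^0.
  monomial -1·x^1·y^0 ↦ -1·X^1·Y^0·Z^1.
  monomial -1·x^0·y^1 ↦ -1·X^0·Y^1·Z^1.
  monomial 2·x^0·y^0 ↦ 2·X^0·Y^0·Z^2.
Collecting: F(X, Y, Z) = 2*X**2 + 3*X*Y - X*Z - Y*Z + 2*Z**2.


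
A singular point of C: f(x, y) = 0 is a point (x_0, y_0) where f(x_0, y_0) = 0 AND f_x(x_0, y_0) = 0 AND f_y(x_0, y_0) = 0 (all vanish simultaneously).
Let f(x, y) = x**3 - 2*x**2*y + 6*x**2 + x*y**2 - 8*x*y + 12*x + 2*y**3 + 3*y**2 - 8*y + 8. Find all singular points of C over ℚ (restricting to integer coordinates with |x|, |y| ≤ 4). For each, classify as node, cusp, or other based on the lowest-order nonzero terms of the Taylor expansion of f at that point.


Singular points: {(-2, 0)}; classification: cusp.

Compute partial derivatives:
  f_x = 3*x**2 - 4*x*y + 12*x + y**2 - 8*y + 12.
  f_y = -2*x**2 + 2*x*y - 8*x + 6*y**2 + 6*y - 8.
Scan x_0 ∈ {−4, ..., 4}. For each x_0, f_y(x_0, y) is a polynomial in y; find its integer roots y ∈ {−4, ..., 4}, then test f_x and f at those candidates.
  x = -4: f_y(-4, y) = 6*y**2 - 2*y - 8; vanishes at y ∈ {-1}. (-4, -1): f_x = 5 ≠ 0.
  x = -3: f_y(-3, y) = 6*y**2 - 2; no integer root y with |y| ≤ 4.
  x = -2: f_y(-2, y) = 6*y**2 + 2*y; vanishes at y ∈ {0}. (-2, 0): f_x = 0, f = 0 — SINGULAR.
  x = -1: f_y(-1, y) = 6*y**2 + 4*y - 2; vanishes at y ∈ {-1}. (-1, -1): f_x = 8 ≠ 0.
  x = 0: f_y(0, y) = 6*y**2 + 6*y - 8; no integer root y with |y| ≤ 4.
  x = 1: f_y(1, y) = 6*y**2 + 8*y - 18; no integer root y with |y| ≤ 4.
  x = 2: f_y(2, y) = 6*y**2 + 10*y - 32; no integer root y with |y| ≤ 4.
  x = 3: f_y(3, y) = 6*y**2 + 12*y - 50; no integer root y with |y| ≤ 4.
  x = 4: f_y(4, y) = 6*y**2 + 14*y - 72; no integer root y with |y| ≤ 4.
Only singular point on the grid: (-2, 0).
Classify: substitute x = -2 + u, y = 0 + v and expand: f = u**3 - 2*u**2*v + u*v**2 + 2*v**3 + v**2.
No constant or linear terms (consistent with a singular point). Quadratic part: v**2. Cubic part: u**3 - 2*u**2*v + u*v**2 + 2*v**3.
The quadratic part v**2 is a perfect square, so there is a single (double) tangent line v = 0, i.e. y = 0. Restricting the cubic part to that line (v = 0) leaves u**3 ≠ 0, so f is not divisible by v and the branch is v² ≈ -u**3 to lowest order — this is a cusp.
Classification: cusp.


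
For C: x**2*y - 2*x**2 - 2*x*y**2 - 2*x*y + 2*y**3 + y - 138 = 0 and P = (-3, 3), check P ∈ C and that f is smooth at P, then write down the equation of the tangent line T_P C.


Tangent line at P: -30*x + 106*y - 408 = 0.

Step 1: f(-3, 3) = 0, so P lies on C.
Step 2: partial derivatives
  f_x(x, y) = 2*x*y - 4*x - 2*y**2 - 2*y, f_y(x, y) = x**2 - 4*x*y - 2*x + 6*y**2 + 1.
  f_x(P) = -30, f_y(P) = 106 (gradient nonzero, so P is smooth).
Step 3: tangent line at P: -30·(x − -3) + 106·(y − 3) = 0.
Expanding: -30*x + 106*y - 408 = 0.


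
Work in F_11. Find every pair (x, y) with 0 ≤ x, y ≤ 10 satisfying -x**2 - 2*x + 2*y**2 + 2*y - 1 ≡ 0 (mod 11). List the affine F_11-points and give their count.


Affine F_11-points: {(0, 2), (0, 8), (1, 1), (1, 9), (3, 5), (6, 5), (8, 1), (8, 9), (9, 2), (9, 8), (10, 0), (10, 10)}; count = 12.

For each of the 121 pairs (x, y) ∈ F_11², evaluate f(x, y) mod 11. Record the zeros.
  x = 0: [0↦10, 1↦3, 2↦0, 3↦1, 4↦6, 5↦4, 6↦6, 7↦1, 8↦0, 9↦3, 10↦10]  zeros at y ∈ {2, 8}
  x = 1: [0↦7, 1↦0, 2↦8, 3↦9, 4↦3, 5↦1, 6↦3, 7↦9, 8↦8, 9↦0, 10↦7]  zeros at y ∈ {1, 9}
  x = 2: [0↦2, 1↦6, 2↦3, 3↦4, 4↦9, 5↦7, 6↦9, 7↦4, 8↦3, 9↦6, 10↦2]  zeros at y ∈ ∅
  x = 3: [0↦6, 1↦10, 2↦7, 3↦8, 4↦2, 5↦0, 6↦2, 7↦8, 8↦7, 9↦10, 10↦6]  zeros at y ∈ {5}
  x = 4: [0↦8, 1↦1, 2↦9, 3↦10, 4↦4, 5↦2, 6↦4, 7↦10, 8↦9, 9↦1, 10↦8]  zeros at y ∈ ∅
  x = 5: [0↦8, 1↦1, 2↦9, 3↦10, 4↦4, 5↦2, 6↦4, 7↦10, 8↦9, 9↦1, 10↦8]  zeros at y ∈ ∅
  x = 6: [0↦6, 1↦10, 2↦7, 3↦8, 4↦2, 5↦0, 6↦2, 7↦8, 8↦7, 9↦10, 10↦6]  zeros at y ∈ {5}
  x = 7: [0↦2, 1↦6, 2↦3, 3↦4, 4↦9, 5↦7, 6↦9, 7↦4, 8↦3, 9↦6, 10↦2]  zeros at y ∈ ∅
  x = 8: [0↦7, 1↦0, 2↦8, 3↦9, 4↦3, 5↦1, 6↦3, 7↦9, 8↦8, 9↦0, 10↦7]  zeros at y ∈ {1, 9}
  x = 9: [0↦10, 1↦3, 2↦0, 3↦1, 4↦6, 5↦4, 6↦6, 7↦1, 8↦0, 9↦3, 10↦10]  zeros at y ∈ {2, 8}
  x = 10: [0↦0, 1↦4, 2↦1, 3↦2, 4↦7, 5↦5, 6↦7, 7↦2, 8↦1, 9↦4, 10↦0]  zeros at y ∈ {0, 10}
Collecting zeros: affine points = {(0, 2), (0, 8), (1, 1), (1, 9), (3, 5), (6, 5), (8, 1), (8, 9), (9, 2), (9, 8), (10, 0), (10, 10)}.
Total count |C(F_11)_aff| = 12.


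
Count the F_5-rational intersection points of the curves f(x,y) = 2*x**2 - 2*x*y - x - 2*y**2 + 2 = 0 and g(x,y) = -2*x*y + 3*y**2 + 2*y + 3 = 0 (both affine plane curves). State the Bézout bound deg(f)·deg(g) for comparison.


Common zeros: {(4, 1)}; count = 1; Bézout bound = 4.

deg(f) = 2, deg(g) = 2, so Bézout bound = 4.
Scan x ∈ F_5. For each x, list the y ∈ F_5 with f(x, y) ≡ 0 and those with g(x, y) ≡ 0 (mod 5); the common zeros in that column are the intersection.
  x = 0: f ≡ 0 at y ∈ {1, 4}; g ≡ 0 at y ∈ ∅; common: ∅.
  x = 1: f ≡ 0 at y ∈ ∅; g ≡ 0 at y ∈ {2, 3}; common: ∅.
  x = 2: f ≡ 0 at y ∈ {4}; g ≡ 0 at y ∈ ∅; common: ∅.
  x = 3: f ≡ 0 at y ∈ ∅; g ≡ 0 at y ∈ {4}; common: ∅.
  x = 4: f ≡ 0 at y ∈ {0, 1}; g ≡ 0 at y ∈ {1}; common: {1}.
Collecting: common zeros = {(4, 1)}, so the count is 1.
Comparison with the Bézout bound: 1 ≤ 4 = deg(f)·deg(g), as expected for curves with no common component (the affine F_5-count falls short of the bound because intersections may lie at infinity, over extension fields, or carry multiplicity).


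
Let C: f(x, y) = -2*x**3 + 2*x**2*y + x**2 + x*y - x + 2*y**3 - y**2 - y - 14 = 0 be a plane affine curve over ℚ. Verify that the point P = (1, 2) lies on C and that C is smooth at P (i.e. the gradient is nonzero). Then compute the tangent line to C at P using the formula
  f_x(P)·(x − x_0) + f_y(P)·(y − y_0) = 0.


Tangent line at P: 5*x + 22*y - 49 = 0.

Step 1: f(1, 2) = 0, so P lies on C.
Step 2: partial derivatives
  f_x(x, y) = -6*x**2 + 4*x*y + 2*x + y - 1, f_y(x, y) = 2*x**2 + x + 6*y**2 - 2*y - 1.
  f_x(P) = 5, f_y(P) = 22 (gradient nonzero, so P is smooth).
Step 3: tangent line at P: 5·(x − 1) + 22·(y − 2) = 0.
Expanding: 5*x + 22*y - 49 = 0.


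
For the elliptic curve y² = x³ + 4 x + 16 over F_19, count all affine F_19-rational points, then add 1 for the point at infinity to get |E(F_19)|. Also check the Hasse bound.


Affine points = {(0, 4), (0, 15), (3, 6), (3, 13), (4, 1), (4, 18), (5, 3), (5, 16), (6, 3), (6, 16), (7, 8), (7, 11), (8, 3), (8, 16), (10, 7), (10, 12), (11, 2), (11, 17), (12, 5), (12, 14), (13, 2), (13, 17), (14, 2), (14, 17), (17, 0), (18, 7), (18, 12)}; affine count = 27; |E(F_19)| = 28.

Discriminant check: Δ ∝ 4a³ + 27b² = 4·4³ + 27·16² = 4·64 + 27·256 ≡ 5 (mod 19). Nonzero ⇒ E is nonsingular.
For each x ∈ F_19, compute rhs = x³ + 4·x + 16 mod 19, then count y ∈ F_19 with y² ≡ rhs.
  x = 0: rhs = 16, matching y values: 4, 15 (2 points).
  x = 1: rhs = 2, matching y values: none (0 points).
  x = 2: rhs = 13, matching y values: none (0 points).
  x = 3: rhs = 17, matching y values: 6, 13 (2 points).
  x = 4: rhs = 1, matching y values: 1, 18 (2 points).
  x = 5: rhs = 9, matching y values: 3, 16 (2 points).
  x = 6: rhs = 9, matching y values: 3, 16 (2 points).
  x = 7: rhs = 7, matching y values: 8, 11 (2 points).
  x = 8: rhs = 9, matching y values: 3, 16 (2 points).
  x = 9: rhs = 2, matching y values: none (0 points).
  x = 10: rhs = 11, matching y values: 7, 12 (2 points).
  x = 11: rhs = 4, matching y values: 2, 17 (2 points).
  x = 12: rhs = 6, matching y values: 5, 14 (2 points).
  x = 13: rhs = 4, matching y values: 2, 17 (2 points).
  x = 14: rhs = 4, matching y values: 2, 17 (2 points).
  x = 15: rhs = 12, matching y values: none (0 points).
  x = 16: rhs = 15, matching y values: none (0 points).
  x = 17: rhs = 0, matching y values: 0 (1 points).
  x = 18: rhs = 11, matching y values: 7, 12 (2 points).
Total affine count: 27.
Full point count |E(F_19)| = 27 + 1 = 28.
Hasse bound: |28 − (19+1)| = |8| = 8 ≤ 2√19 ≈ 8.7178 ✓.


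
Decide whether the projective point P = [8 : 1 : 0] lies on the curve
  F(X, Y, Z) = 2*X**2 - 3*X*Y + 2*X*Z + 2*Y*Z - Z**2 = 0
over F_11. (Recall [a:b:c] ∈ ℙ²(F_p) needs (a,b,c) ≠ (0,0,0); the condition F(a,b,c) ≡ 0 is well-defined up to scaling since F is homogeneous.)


F(8,1,0) ≡ 5 (mod 11); P is NOT on the curve.

Evaluate F(8, 1, 0) term-by-term (mod 11).
  2*X**2 ↦ 2·64·1·1 = 128
  -3*X*Y ↦ -3·8·1·1 = -24
  2*X*Z ↦ 2·8·1·0 = 0
  2*Y*Z ↦ 2·1·1·0 = 0
  -Z**2 ↦ -1·1·1·0 = 0
Sum: F(8, 1, 0) = (128) + (-24) + (0) + (0) + (0) = 104.
Reducing mod 11: 104 ≡ 5 (mod 11).
Since F(a, b, c) ≡ 5 ≠ 0 (mod 11), P does NOT lie on the curve.


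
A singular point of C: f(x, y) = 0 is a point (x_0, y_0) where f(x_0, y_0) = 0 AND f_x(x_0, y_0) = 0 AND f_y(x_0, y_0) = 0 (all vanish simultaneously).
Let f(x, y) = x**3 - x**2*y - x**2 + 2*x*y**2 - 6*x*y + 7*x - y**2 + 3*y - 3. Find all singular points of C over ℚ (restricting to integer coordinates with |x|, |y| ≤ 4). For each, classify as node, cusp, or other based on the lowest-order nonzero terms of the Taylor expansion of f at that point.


Singular points: {(1, 2)}; classification: cusp.

Compute partial derivatives:
  f_x = 3*x**2 - 2*x*y - 2*x + 2*y**2 - 6*y + 7.
  f_y = -x**2 + 4*x*y - 6*x - 2*y + 3.
Scan x_0 ∈ {−4, ..., 4}. For each x_0, f_y(x_0, y) is a polynomial in y; find its integer roots y ∈ {−4, ..., 4}, then test f_x and f at those candidates.
  x = -4: f_y(-4, y) = 11 - 18*y; no integer root y with |y| ≤ 4.
  x = -3: f_y(-3, y) = 12 - 14*y; no integer root y with |y| ≤ 4.
  x = -2: f_y(-2, y) = 11 - 10*y; no integer root y with |y| ≤ 4.
  x = -1: f_y(-1, y) = 8 - 6*y; no integer root y with |y| ≤ 4.
  x = 0: f_y(0, y) = 3 - 2*y; no integer root y with |y| ≤ 4.
  x = 1: f_y(1, y) = 2*y - 4; vanishes at y ∈ {2}. (1, 2): f_x = 0, f = 0 — SINGULAR.
  x = 2: f_y(2, y) = 6*y - 13; no integer root y with |y| ≤ 4.
  x = 3: f_y(3, y) = 10*y - 24; no integer root y with |y| ≤ 4.
  x = 4: f_y(4, y) = 14*y - 37; no integer root y with |y| ≤ 4.
Only singular point on the grid: (1, 2).
Classify: substitute x = 1 + u, y = 2 + v and expand: f = u**3 - u**2*v + 2*u*v**2 + v**2.
No constant or linear terms (consistent with a singular point). Quadratic part: v**2. Cubic part: u**3 - u**2*v + 2*u*v**2.
The quadratic part v**2 is a perfect square, so there is a single (double) tangent line v = 0, i.e. y = 2. Restricting the cubic part to that line (v = 0) leaves u**3 ≠ 0, so f is not divisible by v and the branch is v² ≈ -u**3 to lowest order — this is a cusp.
Classification: cusp.


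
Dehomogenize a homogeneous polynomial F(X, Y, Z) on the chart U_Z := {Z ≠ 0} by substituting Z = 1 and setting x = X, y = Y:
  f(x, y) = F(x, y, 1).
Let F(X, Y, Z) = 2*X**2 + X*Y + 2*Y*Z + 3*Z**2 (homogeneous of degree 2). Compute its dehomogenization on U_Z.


f(x, y) = 2*x**2 + x*y + 2*y + 3

On U_Z we set Z = 1. Each monomial c·X^i·Y^j·Z^k in F becomes c·x^i·y^j·1^k = c·x^i·y^j.
Substituting Z = 1: F(X, Y, 1) = 2*x**2 + x*y + 2*y + 3.
Note: deg(f) ≤ deg(F) = 2; strict inequality happens when F is divisible by Z (lost terms).


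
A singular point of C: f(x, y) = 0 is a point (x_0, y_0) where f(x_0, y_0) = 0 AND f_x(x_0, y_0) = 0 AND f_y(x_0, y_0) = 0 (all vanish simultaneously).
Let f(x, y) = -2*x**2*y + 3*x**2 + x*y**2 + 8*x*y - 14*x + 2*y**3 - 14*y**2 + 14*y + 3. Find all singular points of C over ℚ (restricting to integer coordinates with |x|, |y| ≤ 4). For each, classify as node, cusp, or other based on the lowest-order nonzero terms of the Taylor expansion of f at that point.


Singular points: {(3, 2)}; classification: node.

Compute partial derivatives:
  f_x = -4*x*y + 6*x + y**2 + 8*y - 14.
  f_y = -2*x**2 + 2*x*y + 8*x + 6*y**2 - 28*y + 14.
Scan x_0 ∈ {−4, ..., 4}. For each x_0, f_y(x_0, y) is a polynomial in y; find its integer roots y ∈ {−4, ..., 4}, then test f_x and f at those candidates.
  x = -4: f_y(-4, y) = 6*y**2 - 36*y - 50; no integer root y with |y| ≤ 4.
  x = -3: f_y(-3, y) = 6*y**2 - 34*y - 28; no integer root y with |y| ≤ 4.
  x = -2: f_y(-2, y) = 6*y**2 - 32*y - 10; no integer root y with |y| ≤ 4.
  x = -1: f_y(-1, y) = 6*y**2 - 30*y + 4; no integer root y with |y| ≤ 4.
  x = 0: f_y(0, y) = 6*y**2 - 28*y + 14; no integer root y with |y| ≤ 4.
  x = 1: f_y(1, y) = 6*y**2 - 26*y + 20; vanishes at y ∈ {1}. (1, 1): f_x = -3 ≠ 0.
  x = 2: f_y(2, y) = 6*y**2 - 24*y + 22; no integer root y with |y| ≤ 4.
  x = 3: f_y(3, y) = 6*y**2 - 22*y + 20; vanishes at y ∈ {2}. (3, 2): f_x = 0, f = 0 — SINGULAR.
  x = 4: f_y(4, y) = 6*y**2 - 20*y + 14; vanishes at y ∈ {1}. (4, 1): f_x = 3 ≠ 0.
Only singular point on the grid: (3, 2).
Classify: substitute x = 3 + u, y = 2 + v and expand: f = -2*u**2*v - u**2 + u*v**2 + 2*v**3 + v**2.
No constant or linear terms (consistent with a singular point). Quadratic part: -u**2 + v**2. Cubic part: -2*u**2*v + u*v**2 + 2*v**3.
The quadratic part v**2 - u**2 = (v − u)(v + u) splits into two distinct linear factors, so there are two distinct tangent lines y − 2 = ±(x − 3) — this is a node (ordinary double point).
Classification: node.


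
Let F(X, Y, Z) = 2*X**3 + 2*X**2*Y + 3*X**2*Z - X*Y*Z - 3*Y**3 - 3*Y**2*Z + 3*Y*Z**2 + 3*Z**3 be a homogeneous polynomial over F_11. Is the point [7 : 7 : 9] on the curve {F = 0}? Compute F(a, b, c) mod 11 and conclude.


F(7,7,9) ≡ 6 (mod 11); P is NOT on the curve.

Evaluate F(7, 7, 9) term-by-term (mod 11).
  2*X**3 ↦ 2·343·1·1 = 686
  2*X**2*Y ↦ 2·49·7·1 = 686
  3*X**2*Z ↦ 3·49·1·9 = 1323
  -X*Y*Z ↦ -1·7·7·9 = -441
  -3*Y**3 ↦ -3·1·343·1 = -1029
  -3*Y**2*Z ↦ -3·1·49·9 = -1323
  3*Y*Z**2 ↦ 3·1·7·81 = 1701
  3*Z**3 ↦ 3·1·1·729 = 2187
Sum: F(7, 7, 9) = (686) + (686) + (1323) + (-441) + (-1029) + (-1323) + (1701) + (2187) = 3790.
Reducing mod 11: 3790 ≡ 6 (mod 11).
Since F(a, b, c) ≡ 6 ≠ 0 (mod 11), P does NOT lie on the curve.


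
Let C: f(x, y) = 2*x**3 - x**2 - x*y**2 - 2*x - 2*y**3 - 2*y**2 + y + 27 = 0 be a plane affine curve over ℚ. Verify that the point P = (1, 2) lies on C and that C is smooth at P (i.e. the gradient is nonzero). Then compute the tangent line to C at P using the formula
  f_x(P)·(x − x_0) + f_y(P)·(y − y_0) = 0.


Tangent line at P: -2*x - 35*y + 72 = 0.

Step 1: f(1, 2) = 0, so P lies on C.
Step 2: partial derivatives
  f_x(x, y) = 6*x**2 - 2*x - y**2 - 2, f_y(x, y) = -2*x*y - 6*y**2 - 4*y + 1.
  f_x(P) = -2, f_y(P) = -35 (gradient nonzero, so P is smooth).
Step 3: tangent line at P: -2·(x − 1) + -35·(y − 2) = 0.
Expanding: -2*x - 35*y + 72 = 0.


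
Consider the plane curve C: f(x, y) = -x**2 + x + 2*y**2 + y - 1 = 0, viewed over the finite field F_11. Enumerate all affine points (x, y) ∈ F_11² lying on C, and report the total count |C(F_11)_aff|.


Affine F_11-points: {(0, 6), (0, 10), (1, 6), (1, 10), (2, 1), (2, 4), (5, 2), (5, 3), (7, 2), (7, 3), (10, 1), (10, 4)}; count = 12.

For each of the 121 pairs (x, y) ∈ F_11², evaluate f(x, y) mod 11. Record the zeros.
  x = 0: [0↦10, 1↦2, 2↦9, 3↦9, 4↦2, 5↦10, 6↦0, 7↦5, 8↦3, 9↦5, 10↦0]  zeros at y ∈ {6, 10}
  x = 1: [0↦10, 1↦2, 2↦9, 3↦9, 4↦2, 5↦10, 6↦0, 7↦5, 8↦3, 9↦5, 10↦0]  zeros at y ∈ {6, 10}
  x = 2: [0↦8, 1↦0, 2↦7, 3↦7, 4↦0, 5↦8, 6↦9, 7↦3, 8↦1, 9↦3, 10↦9]  zeros at y ∈ {1, 4}
  x = 3: [0↦4, 1↦7, 2↦3, 3↦3, 4↦7, 5↦4, 6↦5, 7↦10, 8↦8, 9↦10, 10↦5]  zeros at y ∈ ∅
  x = 4: [0↦9, 1↦1, 2↦8, 3↦8, 4↦1, 5↦9, 6↦10, 7↦4, 8↦2, 9↦4, 10↦10]  zeros at y ∈ ∅
  x = 5: [0↦1, 1↦4, 2↦0, 3↦0, 4↦4, 5↦1, 6↦2, 7↦7, 8↦5, 9↦7, 10↦2]  zeros at y ∈ {2, 3}
  x = 6: [0↦2, 1↦5, 2↦1, 3↦1, 4↦5, 5↦2, 6↦3, 7↦8, 8↦6, 9↦8, 10↦3]  zeros at y ∈ ∅
  x = 7: [0↦1, 1↦4, 2↦0, 3↦0, 4↦4, 5↦1, 6↦2, 7↦7, 8↦5, 9↦7, 10↦2]  zeros at y ∈ {2, 3}
  x = 8: [0↦9, 1↦1, 2↦8, 3↦8, 4↦1, 5↦9, 6↦10, 7↦4, 8↦2, 9↦4, 10↦10]  zeros at y ∈ ∅
  x = 9: [0↦4, 1↦7, 2↦3, 3↦3, 4↦7, 5↦4, 6↦5, 7↦10, 8↦8, 9↦10, 10↦5]  zeros at y ∈ ∅
  x = 10: [0↦8, 1↦0, 2↦7, 3↦7, 4↦0, 5↦8, 6↦9, 7↦3, 8↦1, 9↦3, 10↦9]  zeros at y ∈ {1, 4}
Collecting zeros: affine points = {(0, 6), (0, 10), (1, 6), (1, 10), (2, 1), (2, 4), (5, 2), (5, 3), (7, 2), (7, 3), (10, 1), (10, 4)}.
Total count |C(F_11)_aff| = 12.


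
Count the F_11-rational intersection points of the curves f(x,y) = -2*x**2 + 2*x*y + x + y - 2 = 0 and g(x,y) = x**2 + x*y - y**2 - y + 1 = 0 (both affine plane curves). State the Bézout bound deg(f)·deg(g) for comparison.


Common zeros: {(4, 7)}; count = 1; Bézout bound = 4.

deg(f) = 2, deg(g) = 2, so Bézout bound = 4.
Scan x ∈ F_11. For each x, list the y ∈ F_11 with f(x, y) ≡ 0 and those with g(x, y) ≡ 0 (mod 11); the common zeros in that column are the intersection.
  x = 0: f ≡ 0 at y ∈ {2}; g ≡ 0 at y ∈ {3, 7}; common: ∅.
  x = 1: f ≡ 0 at y ∈ {1}; g ≡ 0 at y ∈ ∅; common: ∅.
  x = 2: f ≡ 0 at y ∈ {6}; g ≡ 0 at y ∈ ∅; common: ∅.
  x = 3: f ≡ 0 at y ∈ {4}; g ≡ 0 at y ∈ {1}; common: ∅.
  x = 4: f ≡ 0 at y ∈ {7}; g ≡ 0 at y ∈ {7}; common: {7}.
  x = 5: f ≡ 0 at y ∈ ∅; g ≡ 0 at y ∈ ∅; common: ∅.
  x = 6: f ≡ 0 at y ∈ {1}; g ≡ 0 at y ∈ ∅; common: ∅.
  x = 7: f ≡ 0 at y ∈ {4}; g ≡ 0 at y ∈ {1, 5}; common: ∅.
  x = 8: f ≡ 0 at y ∈ {2}; g ≡ 0 at y ∈ {3, 4}; common: ∅.
  x = 9: f ≡ 0 at y ∈ {7}; g ≡ 0 at y ∈ ∅; common: ∅.
  x = 10: f ≡ 0 at y ∈ {6}; g ≡ 0 at y ∈ {4, 5}; common: ∅.
Collecting: common zeros = {(4, 7)}, so the count is 1.
Comparison with the Bézout bound: 1 ≤ 4 = deg(f)·deg(g), as expected for curves with no common component (the affine F_11-count falls short of the bound because intersections may lie at infinity, over extension fields, or carry multiplicity).


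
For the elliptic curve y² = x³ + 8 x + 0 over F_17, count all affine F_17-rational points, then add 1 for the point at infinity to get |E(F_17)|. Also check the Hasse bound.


Affine points = {(0, 0), (1, 3), (1, 14), (3, 0), (6, 3), (6, 14), (7, 5), (7, 12), (8, 7), (8, 10), (9, 6), (9, 11), (10, 3), (10, 14), (11, 5), (11, 12), (14, 0), (16, 5), (16, 12)}; affine count = 19; |E(F_17)| = 20.

Discriminant check: Δ ∝ 4a³ + 27b² = 4·8³ + 27·0² = 4·512 + 27·0 ≡ 8 (mod 17). Nonzero ⇒ E is nonsingular.
For each x ∈ F_17, compute rhs = x³ + 8·x + 0 mod 17, then count y ∈ F_17 with y² ≡ rhs.
  x = 0: rhs = 0, matching y values: 0 (1 points).
  x = 1: rhs = 9, matching y values: 3, 14 (2 points).
  x = 2: rhs = 7, matching y values: none (0 points).
  x = 3: rhs = 0, matching y values: 0 (1 points).
  x = 4: rhs = 11, matching y values: none (0 points).
  x = 5: rhs = 12, matching y values: none (0 points).
  x = 6: rhs = 9, matching y values: 3, 14 (2 points).
  x = 7: rhs = 8, matching y values: 5, 12 (2 points).
  x = 8: rhs = 15, matching y values: 7, 10 (2 points).
  x = 9: rhs = 2, matching y values: 6, 11 (2 points).
  x = 10: rhs = 9, matching y values: 3, 14 (2 points).
  x = 11: rhs = 8, matching y values: 5, 12 (2 points).
  x = 12: rhs = 5, matching y values: none (0 points).
  x = 13: rhs = 6, matching y values: none (0 points).
  x = 14: rhs = 0, matching y values: 0 (1 points).
  x = 15: rhs = 10, matching y values: none (0 points).
  x = 16: rhs = 8, matching y values: 5, 12 (2 points).
Total affine count: 19.
Full point count |E(F_17)| = 19 + 1 = 20.
Hasse bound: |20 − (17+1)| = |2| = 2 ≤ 2√17 ≈ 8.2462 ✓.


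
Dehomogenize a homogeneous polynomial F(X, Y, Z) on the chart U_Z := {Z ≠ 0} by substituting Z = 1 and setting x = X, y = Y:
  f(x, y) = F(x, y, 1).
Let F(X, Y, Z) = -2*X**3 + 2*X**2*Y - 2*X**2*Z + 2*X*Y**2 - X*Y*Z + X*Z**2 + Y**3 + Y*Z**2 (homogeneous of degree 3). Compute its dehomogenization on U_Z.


f(x, y) = -2*x**3 + 2*x**2*y - 2*x**2 + 2*x*y**2 - x*y + x + y**3 + y

On U_Z we set Z = 1. Each monomial c·X^i·Y^j·Z^k in F becomes c·x^i·y^j·1^k = c·x^i·y^j.
Substituting Z = 1: F(X, Y, 1) = -2*x**3 + 2*x**2*y - 2*x**2 + 2*x*y**2 - x*y + x + y**3 + y.
Note: deg(f) ≤ deg(F) = 3; strict inequality happens when F is divisible by Z (lost terms).
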